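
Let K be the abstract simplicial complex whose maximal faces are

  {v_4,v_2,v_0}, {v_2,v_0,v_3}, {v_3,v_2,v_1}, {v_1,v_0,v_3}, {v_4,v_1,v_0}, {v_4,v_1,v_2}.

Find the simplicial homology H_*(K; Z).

H_0 = Z,  H_1 = 0,  H_2 = Z.

We work with the vertex ordering v_0 < v_1 < v_2 < v_3 < v_4. The simplices of K, each written with vertices in increasing order, are:

  0-simplices (5): [v_0], [v_1], [v_2], [v_3], [v_4]
  1-simplices (9): [v_0,v_1], [v_0,v_2], [v_0,v_3], [v_0,v_4], [v_1,v_2], [v_1,v_3], [v_1,v_4], [v_2,v_3], [v_2,v_4]
  2-simplices (6): [v_0,v_1,v_3], [v_0,v_1,v_4], [v_0,v_2,v_3], [v_0,v_2,v_4], [v_1,v_2,v_3], [v_1,v_2,v_4]

so the chain groups are C_0 ≅ Z^5, C_1 ≅ Z^9, C_2 ≅ Z^6.

Boundary ∂_1: C_1 → C_0 maps an edge to its endpoints' difference, ∂[p,q] = q − p.
The 5×9 boundary matrix has rank 4 and Smith normal form diag(1,1,1,1).

Boundary ∂_2: C_2 → C_1 acts by ∂[p,q,r] = [q,r] − [p,r] + [p,q]. For instance
  ∂[v_0,v_2,v_3] = [v_2,v_3] − [v_0,v_3] + [v_0,v_2],
  ∂[v_0,v_2,v_4] = [v_2,v_4] − [v_0,v_4] + [v_0,v_2].
The resulting 9×6 matrix has rank 5, and its Smith normal form has invariant factors (1,1,1,1,1).

From H_k ≅ ker(∂_k) / im(∂_{k+1}) we obtain:

  H_0: rank C_0 − rank ∂_1 = 5 − 4 = 1, and the invariant factors of ∂_1 are all 1, so H_0 = Z.
  H_1: rank ker ∂_1 − rank ∂_2 = (9 − 4) − 5 = 0, and the invariant factors of ∂_2 are all 1, so H_1 = 0.
  H_2: rank ker ∂_2 − rank ∂_3 = (6 − 5) − 0 = 1, and there is no ∂_3, so H_2 = Z.

(K is a triangulation of the 2-sphere S^2.)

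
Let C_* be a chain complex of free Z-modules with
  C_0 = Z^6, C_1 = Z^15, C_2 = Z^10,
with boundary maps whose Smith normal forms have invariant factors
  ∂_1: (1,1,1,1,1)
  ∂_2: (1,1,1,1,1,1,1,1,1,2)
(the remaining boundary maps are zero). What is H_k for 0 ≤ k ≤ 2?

H_0: b_0 = 6 − 0 − 5 = 1; torsion from ∂_1 factors > 1: none. So H_0 = Z.
H_1: b_1 = 15 − 5 − 10 = 0; torsion from ∂_2 factors > 1: [2]. So H_1 = Z/2Z.
H_2: b_2 = 10 − 10 − 0 = 0; torsion from ∂_3 factors > 1: none. So H_2 = 0.

H_0 = Z,  H_1 = Z/2Z,  H_2 = 0.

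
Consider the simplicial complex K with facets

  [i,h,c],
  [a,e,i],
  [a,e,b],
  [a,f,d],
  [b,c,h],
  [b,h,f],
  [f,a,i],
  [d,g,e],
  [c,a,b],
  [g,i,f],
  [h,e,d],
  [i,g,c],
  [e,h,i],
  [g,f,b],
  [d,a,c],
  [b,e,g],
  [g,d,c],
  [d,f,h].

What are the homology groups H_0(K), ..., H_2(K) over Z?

Order the vertices as a < b < c < d < e < f < g < h < i. Listing each simplex with vertices in this order, K has dimension 2 with simplices:

  0-simplices (9): a, b, c, d, e, f, g, h, i
  1-simplices (27): ab, ac, ad, ae, af, ai, bc, be, bf, bg, bh, cd, cg, ch, ci, de, df, dg, dh, eg, eh, ei, fg, fh, fi, gi, hi
  2-simplices (18): abc, abe, acd, adf, aei, afi, bch, beg, bfg, bfh, cdg, cgi, chi, deg, deh, dfh, ehi, fgi

giving chain groups C_0 ≅ Z^9, C_1 ≅ Z^27, C_2 ≅ Z^18.

Boundary ∂_1: C_1 → C_0 sends each edge [p,q] (with p < q) to q − p.
This gives a 9×27 integer matrix of rank 8; reducing to Smith normal form yields diagonal entries (1,1,1,1,1,1,1,1).

The boundary map ∂_2: C_2 → C_1 sends each 2-simplex [p,q,r] to [q,r] − [p,r] + [p,q]. For instance
  ∂ehi = hi − ei + eh,
  ∂abe = be − ae + ab.
As a 27×18 matrix over Z this has rank 17, with invariant factors (1,1,1,1,1,1,1,1,1,1,1,1,1,1,1,1,1).

Computing H_k = (kernel of ∂_k) / (image of ∂_{k+1}):

  H_0: rank C_0 − rank ∂_1 = 9 − 8 = 1, and the invariant factors of ∂_1 are all 1, so H_0 ≅ Z.
  H_1: rank ker ∂_1 − rank ∂_2 = (27 − 8) − 17 = 2, and the invariant factors of ∂_2 are all 1, so H_1 ≅ Z^2.
  H_2: rank ker ∂_2 − rank ∂_3 = (18 − 17) − 0 = 1, and there is no ∂_3, so H_2 ≅ Z.

(K is a triangulation of the torus T^2.)

H_0 ≅ Z,  H_1 ≅ Z^2,  H_2 ≅ Z.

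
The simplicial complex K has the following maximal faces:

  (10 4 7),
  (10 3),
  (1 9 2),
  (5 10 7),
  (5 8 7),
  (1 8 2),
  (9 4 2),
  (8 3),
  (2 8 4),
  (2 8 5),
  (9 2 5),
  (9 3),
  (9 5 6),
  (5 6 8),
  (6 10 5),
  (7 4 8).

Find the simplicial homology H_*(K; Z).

H_0 = Z,  H_1 = Z^2,  H_2 = 0.

Fix the vertex order 1 < 2 < 3 < 4 < 5 < 6 < 7 < 8 < 9 < 10 and write every simplex with vertices in increasing order. Then dim K = 2 and the simplices of K are:

  0-simplices (10): [1], [2], [3], [4], [5], [6], [7], [8], [9], [10]
  1-simplices (24): (24 of them)
  2-simplices (13): [1,2,8], [1,2,9], [2,4,8], [2,4,9], [2,5,8], [2,5,9], [4,7,8], [4,7,10], [5,6,8], [5,6,9], [5,6,10], [5,7,8], [5,7,10]

so the chain groups are C_0 ≅ Z^10, C_1 ≅ Z^24, C_2 ≅ Z^13.

Boundary ∂_1: C_1 → C_0 sends each edge [p,q] (with p < q) to q − p. For instance
  ∂[3,9] = [9] − [3].
The resulting 10×24 matrix has rank 9, and its Smith normal form has invariant factors (1,1,1,1,1,1,1,1,1).

Boundary ∂_2: C_2 → C_1 acts by ∂[p,q,r] = [q,r] − [p,r] + [p,q]. For instance
  ∂[5,6,9] = [6,9] − [5,9] + [5,6],
  ∂[4,7,10] = [7,10] − [4,10] + [4,7].
As a 24×13 matrix over Z this has rank 13, with invariant factors (1,1,1,1,1,1,1,1,1,1,1,1,1).

Reading off H_k = ker ∂_k / im ∂_{k+1}:

  H_0: rank C_0 − rank ∂_1 = 10 − 9 = 1, and the invariant factors of ∂_1 are all 1, so H_0 = Z.
  H_1: rank ker ∂_1 − rank ∂_2 = (24 − 9) − 13 = 2, and the invariant factors of ∂_2 are all 1, so H_1 = Z^2.
  H_2: rank ker ∂_2 − rank ∂_3 = (13 − 13) − 0 = 0, and there is no ∂_3, so H_2 = 0.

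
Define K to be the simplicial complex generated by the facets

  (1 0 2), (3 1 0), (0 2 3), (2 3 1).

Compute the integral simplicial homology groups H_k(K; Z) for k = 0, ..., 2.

We work with the vertex ordering 0 < 1 < 2 < 3. The simplices of K, each written with vertices in increasing order, are:

  0-simplices (4): [0], [1], [2], [3]
  1-simplices (6): [0,1], [0,2], [0,3], [1,2], [1,3], [2,3]
  2-simplices (4): [0,1,2], [0,1,3], [0,2,3], [1,2,3]

Hence C_0 ≅ Z^4, C_1 ≅ Z^6, C_2 ≅ Z^4.

∂_1: C_1 → C_0 is given by ∂[p,q] = [q] − [p]. For instance
  ∂[0,1] = [1] − [0].
The 4×6 boundary matrix has rank 3 and Smith normal form diag(1,1,1).

∂_2: C_2 → C_1 sends each 2-simplex [p,q,r] to [q,r] − [p,r] + [p,q]. For instance
  ∂[0,1,3] = [1,3] − [0,3] + [0,1],
  ∂[1,2,3] = [2,3] − [1,3] + [1,2].
As a 6×4 matrix over Z this has rank 3, with invariant factors (1,1,1).

Computing H_k = (kernel of ∂_k) / (image of ∂_{k+1}):

  H_0: rank C_0 − rank ∂_1 = 4 − 3 = 1, and the invariant factors of ∂_1 are all 1, so H_0 = Z.
  H_1: rank ker ∂_1 − rank ∂_2 = (6 − 3) − 3 = 0, and the invariant factors of ∂_2 are all 1, so H_1 = 0.
  H_2: rank ker ∂_2 − rank ∂_3 = (4 − 3) − 0 = 1, and there is no ∂_3, so H_2 = Z.

(K is a triangulation of the 2-sphere S^2.)

H_0 ≅ Z,  H_1 = 0,  H_2 ≅ Z.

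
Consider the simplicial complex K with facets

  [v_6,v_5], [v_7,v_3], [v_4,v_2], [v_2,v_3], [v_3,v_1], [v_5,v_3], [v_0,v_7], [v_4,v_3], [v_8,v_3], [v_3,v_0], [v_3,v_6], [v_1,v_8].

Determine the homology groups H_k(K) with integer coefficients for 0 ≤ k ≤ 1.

Take the total order v_0 < v_1 < v_2 < v_3 < v_4 < v_5 < v_6 < v_7 < v_8 on the vertex set. Then K (dimension 1) consists of the simplices:

  0-simplices (9): [v_0], [v_1], [v_2], [v_3], [v_4], [v_5], [v_6], [v_7], [v_8]
  1-simplices (12): [v_0,v_3], [v_0,v_7], [v_1,v_3], [v_1,v_8], [v_2,v_3], [v_2,v_4], [v_3,v_4], [v_3,v_5], [v_3,v_6], [v_3,v_7], [v_3,v_8], [v_5,v_6]

Hence C_0 ≅ Z^9, C_1 ≅ Z^12.

The boundary map ∂_1: C_1 → C_0 is given by ∂[p,q] = [q] − [p]. For instance
  ∂[v_3,v_5] = [v_5] − [v_3].
This gives a 9×12 integer matrix of rank 8; reducing to Smith normal form yields diagonal entries (1,1,1,1,1,1,1,1).

From H_k ≅ ker(∂_k) / im(∂_{k+1}) we obtain:

  H_0: rank C_0 − rank ∂_1 = 9 − 8 = 1, and the invariant factors of ∂_1 are all 1, so H_0 ≅ Z.
  H_1: rank ker ∂_1 − rank ∂_2 = (12 − 8) − 0 = 4, and there is no ∂_2, so H_1 ≅ Z^4.

As a check, the Euler characteristic is 9 − 12 = -3, which agrees with 1 − 4 = -3.
(K is a triangulation of a wedge of 4 circles.)

H_0 = Z,  H_1 = Z^4.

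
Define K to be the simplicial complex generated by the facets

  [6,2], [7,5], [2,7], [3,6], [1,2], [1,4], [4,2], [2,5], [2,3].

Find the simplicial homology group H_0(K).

Order the vertices as 1 < 2 < 3 < 4 < 5 < 6 < 7. Listing each simplex with vertices in this order, K has dimension 1 with simplices:

  0-simplices (7): [1], [2], [3], [4], [5], [6], [7]
  1-simplices (9): [1,2], [1,4], [2,3], [2,4], [2,5], [2,6], [2,7], [3,6], [5,7]

Hence C_0 ≅ Z^7, C_1 ≅ Z^9.

The boundary map ∂_1: C_1 → C_0 is given by ∂[p,q] = [q] − [p]. For instance
  ∂[3,6] = [6] − [3].
The 7×9 boundary matrix has rank 6 and Smith normal form diag(1,1,1,1,1,1).

Computing H_k = (kernel of ∂_k) / (image of ∂_{k+1}):

  H_0: rank C_0 − rank ∂_1 = 7 − 6 = 1, and the invariant factors of ∂_1 are all 1, so H_0 = Z.

(K is a triangulation of a wedge of 3 circles.)

H_0 ≅ Z.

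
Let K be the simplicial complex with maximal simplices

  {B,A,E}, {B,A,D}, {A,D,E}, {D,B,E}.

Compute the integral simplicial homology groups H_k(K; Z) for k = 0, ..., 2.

H_0 = Z,  H_1 = 0,  H_2 = Z.

K has 4 vertices, 6 edges, 4 triangles.
rank ∂_0 = 0, rank ∂_1 = 3 ⇒ b_0 = 4 − 0 − 3 = 1; all invariant factors of ∂_1 are 1 so no torsion. So H_0 = Z.
rank ∂_1 = 3, rank ∂_2 = 3 ⇒ b_1 = 6 − 3 − 3 = 0; all invariant factors of ∂_2 are 1 so no torsion. So H_1 = 0.
rank ∂_2 = 3, rank ∂_3 = 0 ⇒ b_2 = 4 − 3 − 0 = 1. So H_2 = Z.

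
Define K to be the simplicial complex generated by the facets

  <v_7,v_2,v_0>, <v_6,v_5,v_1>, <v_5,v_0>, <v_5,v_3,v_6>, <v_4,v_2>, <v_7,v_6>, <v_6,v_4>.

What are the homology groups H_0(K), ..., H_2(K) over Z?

H_0 ≅ Z,  H_1 ≅ Z^2,  H_2 = 0.

Take the total order v_0 < v_1 < v_2 < v_3 < v_4 < v_5 < v_6 < v_7 on the vertex set. Then K (dimension 2) consists of the simplices:

  0-simplices (8): [v_0], [v_1], [v_2], [v_3], [v_4], [v_5], [v_6], [v_7]
  1-simplices (12): [v_0,v_2], [v_0,v_5], [v_0,v_7], [v_1,v_5], [v_1,v_6], [v_2,v_4], [v_2,v_7], [v_3,v_5], [v_3,v_6], [v_4,v_6], [v_5,v_6], [v_6,v_7]
  2-simplices (3): [v_0,v_2,v_7], [v_1,v_5,v_6], [v_3,v_5,v_6]

so the chain groups are C_0 ≅ Z^8, C_1 ≅ Z^12, C_2 ≅ Z^3.

∂_1: C_1 → C_0 maps an edge to its endpoints' difference, ∂[p,q] = q − p. For instance
  ∂[v_1,v_5] = [v_5] − [v_1].
This gives a 8×12 integer matrix of rank 7; reducing to Smith normal form yields diagonal entries (1,1,1,1,1,1,1).

∂_2: C_2 → C_1 maps a triangle to the signed sum of its edges. For instance
  ∂[v_1,v_5,v_6] = [v_5,v_6] − [v_1,v_6] + [v_1,v_5],
  ∂[v_0,v_2,v_7] = [v_2,v_7] − [v_0,v_7] + [v_0,v_2].
As a 12×3 matrix over Z this has rank 3, with invariant factors (1,1,1).

Now H_k = ker ∂_k / im ∂_{k+1}, so:

  H_0: rank C_0 − rank ∂_1 = 8 − 7 = 1, and the invariant factors of ∂_1 are all 1, so H_0 ≅ Z.
  H_1: rank ker ∂_1 − rank ∂_2 = (12 − 7) − 3 = 2, and the invariant factors of ∂_2 are all 1, so H_1 ≅ Z^2.
  H_2: rank ker ∂_2 − rank ∂_3 = (3 − 3) − 0 = 0, and there is no ∂_3, so H_2 ≅ 0.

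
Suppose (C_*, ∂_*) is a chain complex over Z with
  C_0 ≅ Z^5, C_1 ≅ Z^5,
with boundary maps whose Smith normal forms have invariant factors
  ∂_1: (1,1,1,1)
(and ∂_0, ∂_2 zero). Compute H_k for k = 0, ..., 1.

H_0: b_0 = 5 − 0 − 4 = 1; torsion from ∂_1 factors > 1: none. So H_0 ≅ Z.
H_1: b_1 = 5 − 4 − 0 = 1; torsion from ∂_2 factors > 1: none. So H_1 ≅ Z.

H_0 ≅ Z,  H_1 ≅ Z.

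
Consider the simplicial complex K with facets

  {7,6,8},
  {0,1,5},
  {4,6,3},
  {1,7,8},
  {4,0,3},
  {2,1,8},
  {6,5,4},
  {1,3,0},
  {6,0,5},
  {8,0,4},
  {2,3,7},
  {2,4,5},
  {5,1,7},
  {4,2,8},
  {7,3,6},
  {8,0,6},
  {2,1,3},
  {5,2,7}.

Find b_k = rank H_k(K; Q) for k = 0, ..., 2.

We work with the vertex ordering 0 < 1 < 2 < 3 < 4 < 5 < 6 < 7 < 8. The simplices of K, each written with vertices in increasing order, are:

  0-simplices (9): [0], [1], [2], [3], [4], [5], [6], [7], [8]
  1-simplices (27): (27 of them)
  2-simplices (18): [0,1,3], [0,1,5], [0,3,4], [0,4,8], [0,5,6], [0,6,8], [1,2,3], [1,2,8], [1,5,7], [1,7,8], [2,3,7], [2,4,5], [2,4,8], [2,5,7], [3,4,6], [3,6,7], [4,5,6], [6,7,8]

so the chain groups are C_0 ≅ Z^9, C_1 ≅ Z^27, C_2 ≅ Z^18.

Boundary ∂_1: C_1 → C_0 is given by ∂[p,q] = [q] − [p]. For instance
  ∂[0,5] = [5] − [0].
The 9×27 boundary matrix has rank 8 and Smith normal form diag(1,1,1,1,1,1,1,1).

Boundary ∂_2: C_2 → C_1 maps a triangle to the signed sum of its edges. For instance
  ∂[1,5,7] = [5,7] − [1,7] + [1,5],
  ∂[3,4,6] = [4,6] − [3,6] + [3,4].
The resulting 27×18 matrix has rank 18, and its Smith normal form has invariant factors (1,1,1,1,1,1,1,1,1,1,1,1,1,1,1,1,1,2).

From H_k ≅ ker(∂_k) / im(∂_{k+1}) we obtain:

  H_0: rank C_0 − rank ∂_1 = 9 − 8 = 1, and the invariant factors of ∂_1 are all 1, so H_0 ≅ Z.
  H_1: rank ker ∂_1 − rank ∂_2 = (27 − 8) − 18 = 1, and ∂_2 has invariant factor 2 > 1, so H_1 ≅ Z ⊕ Z_2.
  H_2: rank ker ∂_2 − rank ∂_3 = (18 − 18) − 0 = 0, and there is no ∂_3, so H_2 ≅ 0.

(K is a triangulation of the Klein bottle.)

Hence the Betti numbers are b_0 = 1, b_1 = 1, b_2 = 0.

b_0 = 1, b_1 = 1, b_2 = 0.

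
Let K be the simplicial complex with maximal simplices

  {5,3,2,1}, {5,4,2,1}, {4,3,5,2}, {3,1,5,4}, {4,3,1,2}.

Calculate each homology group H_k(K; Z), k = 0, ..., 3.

We work with the vertex ordering 1 < 2 < 3 < 4 < 5. The simplices of K, each written with vertices in increasing order, are:

  0-simplices (5): [1], [2], [3], [4], [5]
  1-simplices (10): [1,2], [1,3], [1,4], [1,5], [2,3], [2,4], [2,5], [3,4], [3,5], [4,5]
  2-simplices (10): [1,2,3], [1,2,4], [1,2,5], [1,3,4], [1,3,5], [1,4,5], [2,3,4], [2,3,5], [2,4,5], [3,4,5]
  3-simplices (5): [1,2,3,4], [1,2,3,5], [1,2,4,5], [1,3,4,5], [2,3,4,5]

Hence C_0 ≅ Z^5, C_1 ≅ Z^10, C_2 ≅ Z^10, C_3 ≅ Z^5.

The boundary map ∂_1: C_1 → C_0 sends each edge [p,q] (with p < q) to q − p. For instance
  ∂[2,3] = [3] − [2].
The 5×10 boundary matrix has rank 4 and Smith normal form diag(1,1,1,1).

∂_2: C_2 → C_1 maps a triangle to the signed sum of its edges. For instance
  ∂[2,4,5] = [4,5] − [2,5] + [2,4],
  ∂[1,2,3] = [2,3] − [1,3] + [1,2].
This gives a 10×10 integer matrix of rank 6; reducing to Smith normal form yields diagonal entries (1,1,1,1,1,1).

The boundary map ∂_3: C_3 → C_2 sends each 3-simplex σ to the alternating sum Σ_i (−1)^i (σ with its i-th vertex removed). For instance
  ∂[1,3,4,5] = [3,4,5] − [1,4,5] + [1,3,5] − [1,3,4],
  ∂[1,2,4,5] = [2,4,5] − [1,4,5] + [1,2,5] − [1,2,4].
This gives a 10×5 integer matrix of rank 4; reducing to Smith normal form yields diagonal entries (1,1,1,1).

From H_k ≅ ker(∂_k) / im(∂_{k+1}) we obtain:

  H_0: rank C_0 − rank ∂_1 = 5 − 4 = 1, and the invariant factors of ∂_1 are all 1, so H_0 = Z.
  H_1: rank ker ∂_1 − rank ∂_2 = (10 − 4) − 6 = 0, and the invariant factors of ∂_2 are all 1, so H_1 = 0.
  H_2: rank ker ∂_2 − rank ∂_3 = (10 − 6) − 4 = 0, and the invariant factors of ∂_3 are all 1, so H_2 = 0.
  H_3: rank ker ∂_3 − rank ∂_4 = (5 − 4) − 0 = 1, and there is no ∂_4, so H_3 = Z.

H_0 ≅ Z,  H_1 = 0,  H_2 = 0,  H_3 ≅ Z.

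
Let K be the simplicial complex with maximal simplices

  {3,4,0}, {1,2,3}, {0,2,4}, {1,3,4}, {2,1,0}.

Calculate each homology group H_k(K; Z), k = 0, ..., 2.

We work with the vertex ordering 0 < 1 < 2 < 3 < 4. The simplices of K, each written with vertices in increasing order, are:

  0-simplices (5): [0], [1], [2], [3], [4]
  1-simplices (10): [0,1], [0,2], [0,3], [0,4], [1,2], [1,3], [1,4], [2,3], [2,4], [3,4]
  2-simplices (5): [0,1,2], [0,2,4], [0,3,4], [1,2,3], [1,3,4]

so the chain groups are C_0 ≅ Z^5, C_1 ≅ Z^10, C_2 ≅ Z^5.

Boundary ∂_1: C_1 → C_0 is given by ∂[p,q] = [q] − [p]. For instance
  ∂[0,3] = [3] − [0].
As a 5×10 matrix over Z this has rank 4, with invariant factors (1,1,1,1).

∂_2: C_2 → C_1 sends each 2-simplex [p,q,r] to [q,r] − [p,r] + [p,q]. For instance
  ∂[0,1,2] = [1,2] − [0,2] + [0,1],
  ∂[0,2,4] = [2,4] − [0,4] + [0,2].
This gives a 10×5 integer matrix of rank 5; reducing to Smith normal form yields diagonal entries (1,1,1,1,1).

Computing H_k = (kernel of ∂_k) / (image of ∂_{k+1}):

  H_0: rank C_0 − rank ∂_1 = 5 − 4 = 1, and the invariant factors of ∂_1 are all 1, so H_0 ≅ Z.
  H_1: rank ker ∂_1 − rank ∂_2 = (10 − 4) − 5 = 1, and the invariant factors of ∂_2 are all 1, so H_1 ≅ Z.
  H_2: rank ker ∂_2 − rank ∂_3 = (5 − 5) − 0 = 0, and there is no ∂_3, so H_2 ≅ 0.

As a check, the Euler characteristic is 5 − 10 + 5 = 0, which agrees with 1 − 1 + 0 = 0.

H_0 ≅ Z,  H_1 ≅ Z,  H_2 = 0.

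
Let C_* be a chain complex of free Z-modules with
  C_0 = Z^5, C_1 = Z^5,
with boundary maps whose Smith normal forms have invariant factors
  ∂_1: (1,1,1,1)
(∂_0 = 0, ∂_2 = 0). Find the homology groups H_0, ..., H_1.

H_0: b_0 = 5 − 0 − 4 = 1; torsion from ∂_1 factors > 1: none. So H_0 = Z.
H_1: b_1 = 5 − 4 − 0 = 1; torsion from ∂_2 factors > 1: none. So H_1 = Z.

H_0 = Z,  H_1 = Z.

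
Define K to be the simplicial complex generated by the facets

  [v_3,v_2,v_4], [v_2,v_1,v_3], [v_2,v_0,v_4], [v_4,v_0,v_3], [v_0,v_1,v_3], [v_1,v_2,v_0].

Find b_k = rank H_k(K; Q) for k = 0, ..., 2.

b_0 = 1, b_1 = 0, b_2 = 1.

Take the total order v_0 < v_1 < v_2 < v_3 < v_4 on the vertex set. Then K (dimension 2) consists of the simplices:

  0-simplices (5): [v_0], [v_1], [v_2], [v_3], [v_4]
  1-simplices (9): [v_0,v_1], [v_0,v_2], [v_0,v_3], [v_0,v_4], [v_1,v_2], [v_1,v_3], [v_2,v_3], [v_2,v_4], [v_3,v_4]
  2-simplices (6): [v_0,v_1,v_2], [v_0,v_1,v_3], [v_0,v_2,v_4], [v_0,v_3,v_4], [v_1,v_2,v_3], [v_2,v_3,v_4]

so the chain groups are C_0 ≅ Z^5, C_1 ≅ Z^9, C_2 ≅ Z^6.

The boundary map ∂_1: C_1 → C_0 is given by ∂[p,q] = [q] − [p].
The resulting 5×9 matrix has rank 4, and its Smith normal form has invariant factors (1,1,1,1).

The boundary map ∂_2: C_2 → C_1 acts by ∂[p,q,r] = [q,r] − [p,r] + [p,q]. For instance
  ∂[v_0,v_2,v_4] = [v_2,v_4] − [v_0,v_4] + [v_0,v_2],
  ∂[v_1,v_2,v_3] = [v_2,v_3] − [v_1,v_3] + [v_1,v_2].
The 9×6 boundary matrix has rank 5 and Smith normal form diag(1,1,1,1,1).

Now H_k = ker ∂_k / im ∂_{k+1}, so:

  H_0: rank C_0 − rank ∂_1 = 5 − 4 = 1, and the invariant factors of ∂_1 are all 1, so H_0 ≅ Z.
  H_1: rank ker ∂_1 − rank ∂_2 = (9 − 4) − 5 = 0, and the invariant factors of ∂_2 are all 1, so H_1 ≅ 0.
  H_2: rank ker ∂_2 − rank ∂_3 = (6 − 5) − 0 = 1, and there is no ∂_3, so H_2 ≅ Z.

As a check, the Euler characteristic is 5 − 9 + 6 = 2, which agrees with 1 − 0 + 1 = 2.

Hence the Betti numbers are b_0 = 1, b_1 = 0, b_2 = 1.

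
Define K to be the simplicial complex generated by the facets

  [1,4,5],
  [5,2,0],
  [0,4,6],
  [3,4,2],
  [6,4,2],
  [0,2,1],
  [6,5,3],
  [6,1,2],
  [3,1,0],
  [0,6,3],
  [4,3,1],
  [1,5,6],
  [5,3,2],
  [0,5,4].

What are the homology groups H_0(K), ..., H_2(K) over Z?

We work with the vertex ordering 0 < 1 < 2 < 3 < 4 < 5 < 6. The simplices of K, each written with vertices in increasing order, are:

  0-simplices (7): [0], [1], [2], [3], [4], [5], [6]
  1-simplices (21): [0,1], [0,2], [0,3], [0,4], [0,5], [0,6], [1,2], [1,3], [1,4], [1,5], [1,6], [2,3], [2,4], [2,5], [2,6], [3,4], [3,5], [3,6], [4,5], [4,6], [5,6]
  2-simplices (14): [0,1,2], [0,1,3], [0,2,5], [0,3,6], [0,4,5], [0,4,6], [1,2,6], [1,3,4], [1,4,5], [1,5,6], [2,3,4], [2,3,5], [2,4,6], [3,5,6]

Hence C_0 ≅ Z^7, C_1 ≅ Z^21, C_2 ≅ Z^14.

Boundary ∂_1: C_1 → C_0 maps an edge to its endpoints' difference, ∂[p,q] = q − p. For instance
  ∂[0,1] = [1] − [0].
As a 7×21 matrix over Z this has rank 6, with invariant factors (1,1,1,1,1,1).

∂_2: C_2 → C_1 acts by ∂[p,q,r] = [q,r] − [p,r] + [p,q]. For instance
  ∂[1,2,6] = [2,6] − [1,6] + [1,2],
  ∂[0,3,6] = [3,6] − [0,6] + [0,3].
As a 21×14 matrix over Z this has rank 13, with invariant factors (1,1,1,1,1,1,1,1,1,1,1,1,1).

From H_k ≅ ker(∂_k) / im(∂_{k+1}) we obtain:

  H_0: rank C_0 − rank ∂_1 = 7 − 6 = 1, and the invariant factors of ∂_1 are all 1, so H_0 ≅ Z.
  H_1: rank ker ∂_1 − rank ∂_2 = (21 − 6) − 13 = 2, and the invariant factors of ∂_2 are all 1, so H_1 ≅ Z^2.
  H_2: rank ker ∂_2 − rank ∂_3 = (14 − 13) − 0 = 1, and there is no ∂_3, so H_2 ≅ Z.

As a check, the Euler characteristic is 7 − 21 + 14 = 0, which agrees with 1 − 2 + 1 = 0.
(K is a triangulation of the torus T^2.)

H_0 = Z,  H_1 = Z^2,  H_2 = Z.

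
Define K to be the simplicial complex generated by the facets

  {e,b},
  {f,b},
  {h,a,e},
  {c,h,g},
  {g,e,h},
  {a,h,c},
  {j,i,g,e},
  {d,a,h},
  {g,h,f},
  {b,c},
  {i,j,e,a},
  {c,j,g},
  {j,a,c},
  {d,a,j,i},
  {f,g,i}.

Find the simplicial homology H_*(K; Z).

H_0 = Z,  H_1 = Z^2,  H_2 = Z,  H_3 = 0.

Order the vertices as a < b < c < d < e < f < g < h < i < j. Listing each simplex with vertices in this order, K has dimension 3 with simplices:

  0-simplices (10): a, b, c, d, e, f, g, h, i, j
  1-simplices (26): ac, ad, ae, ah, ai, aj, bc, be, bf, cg, ch, cj, dh, di, dj, eg, eh, ei, ej, fg, fh, fi, gh, gi, gj, ij
  2-simplices (19): ach, acj, adh, adi, adj, aeh, aei, aej, aij, cgh, cgj, dij, egh, egi, egj, eij, fgh, fgi, gij
  3-simplices (3): adij, aeij, egij

so the chain groups are C_0 ≅ Z^10, C_1 ≅ Z^26, C_2 ≅ Z^19, C_3 ≅ Z^3.

∂_1: C_1 → C_0 maps an edge to its endpoints' difference, ∂[p,q] = q − p. For instance
  ∂fh = h − f.
As a 10×26 matrix over Z this has rank 9, with invariant factors (1,1,1,1,1,1,1,1,1).

Boundary ∂_2: C_2 → C_1 acts by ∂[p,q,r] = [q,r] − [p,r] + [p,q]. For instance
  ∂egh = gh − eh + eg,
  ∂cgh = gh − ch + cg.
The 26×19 boundary matrix has rank 15 and Smith normal form diag(1,1,1,1,1,1,1,1,1,1,1,1,1,1,1).

Boundary ∂_3: C_3 → C_2 sends each 3-simplex σ to the alternating sum Σ_i (−1)^i (σ with its i-th vertex removed). For instance
  ∂adij = dij − aij + adj − adi,
  ∂aeij = eij − aij + aej − aei.
As a 19×3 matrix over Z this has rank 3, with invariant factors (1,1,1).

Computing H_k = (kernel of ∂_k) / (image of ∂_{k+1}):

  H_0: rank C_0 − rank ∂_1 = 10 − 9 = 1, and the invariant factors of ∂_1 are all 1, so H_0 ≅ Z.
  H_1: rank ker ∂_1 − rank ∂_2 = (26 − 9) − 15 = 2, and the invariant factors of ∂_2 are all 1, so H_1 ≅ Z^2.
  H_2: rank ker ∂_2 − rank ∂_3 = (19 − 15) − 3 = 1, and the invariant factors of ∂_3 are all 1, so H_2 ≅ Z.
  H_3: rank ker ∂_3 − rank ∂_4 = (3 − 3) − 0 = 0, and there is no ∂_4, so H_3 ≅ 0.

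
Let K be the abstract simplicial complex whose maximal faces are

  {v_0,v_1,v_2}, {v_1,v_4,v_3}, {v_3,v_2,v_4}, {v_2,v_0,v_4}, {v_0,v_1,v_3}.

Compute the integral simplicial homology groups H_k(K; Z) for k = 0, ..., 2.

H_0 ≅ Z,  H_1 ≅ Z,  H_2 = 0.

We work with the vertex ordering v_0 < v_1 < v_2 < v_3 < v_4. The simplices of K, each written with vertices in increasing order, are:

  0-simplices (5): [v_0], [v_1], [v_2], [v_3], [v_4]
  1-simplices (10): [v_0,v_1], [v_0,v_2], [v_0,v_3], [v_0,v_4], [v_1,v_2], [v_1,v_3], [v_1,v_4], [v_2,v_3], [v_2,v_4], [v_3,v_4]
  2-simplices (5): [v_0,v_1,v_2], [v_0,v_1,v_3], [v_0,v_2,v_4], [v_1,v_3,v_4], [v_2,v_3,v_4]

Hence C_0 ≅ Z^5, C_1 ≅ Z^10, C_2 ≅ Z^5.

Boundary ∂_1: C_1 → C_0 is given by ∂[p,q] = [q] − [p].
This gives a 5×10 integer matrix of rank 4; reducing to Smith normal form yields diagonal entries (1,1,1,1).

The boundary map ∂_2: C_2 → C_1 acts by ∂[p,q,r] = [q,r] − [p,r] + [p,q]. For instance
  ∂[v_1,v_3,v_4] = [v_3,v_4] − [v_1,v_4] + [v_1,v_3],
  ∂[v_0,v_1,v_2] = [v_1,v_2] − [v_0,v_2] + [v_0,v_1].
The resulting 10×5 matrix has rank 5, and its Smith normal form has invariant factors (1,1,1,1,1).

Computing H_k = (kernel of ∂_k) / (image of ∂_{k+1}):

  H_0: rank C_0 − rank ∂_1 = 5 − 4 = 1, and the invariant factors of ∂_1 are all 1, so H_0 ≅ Z.
  H_1: rank ker ∂_1 − rank ∂_2 = (10 − 4) − 5 = 1, and the invariant factors of ∂_2 are all 1, so H_1 ≅ Z.
  H_2: rank ker ∂_2 − rank ∂_3 = (5 − 5) − 0 = 0, and there is no ∂_3, so H_2 ≅ 0.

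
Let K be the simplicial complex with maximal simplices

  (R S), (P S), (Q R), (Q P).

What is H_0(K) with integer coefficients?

We work with the vertex ordering P < Q < R < S. The simplices of K, each written with vertices in increasing order, are:

  0-simplices (4): P, Q, R, S
  1-simplices (4): PQ, PS, QR, RS

Hence C_0 ≅ Z^4, C_1 ≅ Z^4.

The boundary map ∂_1: C_1 → C_0 maps an edge to its endpoints' difference, ∂[p,q] = q − p.
The 4×4 boundary matrix has rank 3 and Smith normal form diag(1,1,1).

From H_k ≅ ker(∂_k) / im(∂_{k+1}) we obtain:

  H_0: rank C_0 − rank ∂_1 = 4 − 3 = 1, and the invariant factors of ∂_1 are all 1, so H_0 ≅ Z.

(K is a triangulation of the circle S^1.)

H_0 = Z.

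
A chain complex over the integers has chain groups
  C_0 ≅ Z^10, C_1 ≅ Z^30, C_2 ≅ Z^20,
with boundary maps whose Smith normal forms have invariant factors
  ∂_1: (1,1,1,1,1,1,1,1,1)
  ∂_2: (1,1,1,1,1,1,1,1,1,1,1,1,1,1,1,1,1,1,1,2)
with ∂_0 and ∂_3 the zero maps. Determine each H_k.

H_0 ≅ Z,  H_1 ≅ Z × Z/2,  H_2 = 0.

H_0: b_0 = 10 − 0 − 9 = 1; torsion from ∂_1 factors > 1: none. So H_0 ≅ Z.
H_1: b_1 = 30 − 9 − 20 = 1; torsion from ∂_2 factors > 1: [2]. So H_1 ≅ Z × Z/2.
H_2: b_2 = 20 − 20 − 0 = 0; torsion from ∂_3 factors > 1: none. So H_2 ≅ 0.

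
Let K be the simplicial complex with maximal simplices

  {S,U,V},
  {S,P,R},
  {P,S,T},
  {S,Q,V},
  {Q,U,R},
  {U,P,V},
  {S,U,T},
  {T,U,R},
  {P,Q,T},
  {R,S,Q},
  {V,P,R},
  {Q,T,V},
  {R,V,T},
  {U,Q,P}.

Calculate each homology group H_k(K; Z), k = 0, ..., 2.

Fix the vertex order P < Q < R < S < T < U < V and write every simplex with vertices in increasing order. Then dim K = 2 and the simplices of K are:

  0-simplices (7): P, Q, R, S, T, U, V
  1-simplices (21): PQ, PR, PS, PT, PU, PV, QR, QS, QT, QU, QV, RS, RT, RU, RV, ST, SU, SV, TU, TV, UV
  2-simplices (14): PQT, PQU, PRS, PRV, PST, PUV, QRS, QRU, QSV, QTV, RTU, RTV, STU, SUV

Hence C_0 ≅ Z^7, C_1 ≅ Z^21, C_2 ≅ Z^14.

The boundary map ∂_1: C_1 → C_0 is given by ∂[p,q] = [q] − [p]. For instance
  ∂RS = S − R.
The resulting 7×21 matrix has rank 6, and its Smith normal form has invariant factors (1,1,1,1,1,1).

Boundary ∂_2: C_2 → C_1 maps a triangle to the signed sum of its edges. For instance
  ∂QSV = SV − QV + QS,
  ∂PRS = RS − PS + PR.
This gives a 21×14 integer matrix of rank 13; reducing to Smith normal form yields diagonal entries (1,1,1,1,1,1,1,1,1,1,1,1,1).

From H_k ≅ ker(∂_k) / im(∂_{k+1}) we obtain:

  H_0: rank C_0 − rank ∂_1 = 7 − 6 = 1, and the invariant factors of ∂_1 are all 1, so H_0 = Z.
  H_1: rank ker ∂_1 − rank ∂_2 = (21 − 6) − 13 = 2, and the invariant factors of ∂_2 are all 1, so H_1 = Z^2.
  H_2: rank ker ∂_2 − rank ∂_3 = (14 − 13) − 0 = 1, and there is no ∂_3, so H_2 = Z.

As a check, the Euler characteristic is 7 − 21 + 14 = 0, which agrees with 1 − 2 + 1 = 0.

H_0 ≅ Z,  H_1 ≅ Z^2,  H_2 ≅ Z.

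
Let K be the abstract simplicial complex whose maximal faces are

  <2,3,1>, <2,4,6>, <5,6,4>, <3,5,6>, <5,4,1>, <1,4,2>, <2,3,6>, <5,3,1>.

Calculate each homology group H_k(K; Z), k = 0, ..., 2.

H_0 ≅ Z,  H_1 = 0,  H_2 ≅ Z.

Order the vertices as 1 < 2 < 3 < 4 < 5 < 6. Listing each simplex with vertices in this order, K has dimension 2 with simplices:

  0-simplices (6): [1], [2], [3], [4], [5], [6]
  1-simplices (12): [1,2], [1,3], [1,4], [1,5], [2,3], [2,4], [2,6], [3,5], [3,6], [4,5], [4,6], [5,6]
  2-simplices (8): [1,2,3], [1,2,4], [1,3,5], [1,4,5], [2,3,6], [2,4,6], [3,5,6], [4,5,6]

Hence C_0 ≅ Z^6, C_1 ≅ Z^12, C_2 ≅ Z^8.

∂_1: C_1 → C_0 maps an edge to its endpoints' difference, ∂[p,q] = q − p. For instance
  ∂[2,4] = [4] − [2].
The resulting 6×12 matrix has rank 5, and its Smith normal form has invariant factors (1,1,1,1,1).

∂_2: C_2 → C_1 sends each 2-simplex [p,q,r] to [q,r] − [p,r] + [p,q]. For instance
  ∂[1,2,3] = [2,3] − [1,3] + [1,2],
  ∂[1,3,5] = [3,5] − [1,5] + [1,3].
The 12×8 boundary matrix has rank 7 and Smith normal form diag(1,1,1,1,1,1,1).

Computing H_k = (kernel of ∂_k) / (image of ∂_{k+1}):

  H_0: rank C_0 − rank ∂_1 = 6 − 5 = 1, and the invariant factors of ∂_1 are all 1, so H_0 = Z.
  H_1: rank ker ∂_1 − rank ∂_2 = (12 − 5) − 7 = 0, and the invariant factors of ∂_2 are all 1, so H_1 = 0.
  H_2: rank ker ∂_2 − rank ∂_3 = (8 − 7) − 0 = 1, and there is no ∂_3, so H_2 = Z.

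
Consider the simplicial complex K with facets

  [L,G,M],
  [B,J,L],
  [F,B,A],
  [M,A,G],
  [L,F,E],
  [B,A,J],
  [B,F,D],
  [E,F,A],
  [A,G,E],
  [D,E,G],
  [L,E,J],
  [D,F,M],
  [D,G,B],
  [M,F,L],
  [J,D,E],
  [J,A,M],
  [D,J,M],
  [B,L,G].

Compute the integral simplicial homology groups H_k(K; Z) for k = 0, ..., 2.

K has 9 vertices, 27 edges, 18 triangles.
rank ∂_0 = 0, rank ∂_1 = 8 ⇒ b_0 = 9 − 0 − 8 = 1; all invariant factors of ∂_1 are 1 so no torsion. So H_0 = Z.
rank ∂_1 = 8, rank ∂_2 = 17 ⇒ b_1 = 27 − 8 − 17 = 2; all invariant factors of ∂_2 are 1 so no torsion. So H_1 = Z^2.
rank ∂_2 = 17, rank ∂_3 = 0 ⇒ b_2 = 18 − 17 − 0 = 1. So H_2 = Z.

H_0 = Z,  H_1 = Z^2,  H_2 = Z.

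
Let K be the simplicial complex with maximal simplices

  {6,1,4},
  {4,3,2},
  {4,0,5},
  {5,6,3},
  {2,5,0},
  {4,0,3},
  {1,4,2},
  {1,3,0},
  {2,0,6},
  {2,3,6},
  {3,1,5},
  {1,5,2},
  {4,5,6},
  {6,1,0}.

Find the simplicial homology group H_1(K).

H_1 = Z^2.

Fix the vertex order 0 < 1 < 2 < 3 < 4 < 5 < 6 and write every simplex with vertices in increasing order. Then dim K = 2 and the simplices of K are:

  0-simplices (7): [0], [1], [2], [3], [4], [5], [6]
  1-simplices (21): [0,1], [0,2], [0,3], [0,4], [0,5], [0,6], [1,2], [1,3], [1,4], [1,5], [1,6], [2,3], [2,4], [2,5], [2,6], [3,4], [3,5], [3,6], [4,5], [4,6], [5,6]
  2-simplices (14): [0,1,3], [0,1,6], [0,2,5], [0,2,6], [0,3,4], [0,4,5], [1,2,4], [1,2,5], [1,3,5], [1,4,6], [2,3,4], [2,3,6], [3,5,6], [4,5,6]

giving chain groups C_0 ≅ Z^7, C_1 ≅ Z^21, C_2 ≅ Z^14.

∂_1: C_1 → C_0 sends each edge [p,q] (with p < q) to q − p. For instance
  ∂[0,6] = [6] − [0].
The resulting 7×21 matrix has rank 6, and its Smith normal form has invariant factors (1,1,1,1,1,1).

∂_2: C_2 → C_1 maps a triangle to the signed sum of its edges. For instance
  ∂[0,2,5] = [2,5] − [0,5] + [0,2],
  ∂[1,2,5] = [2,5] − [1,5] + [1,2].
The resulting 21×14 matrix has rank 13, and its Smith normal form has invariant factors (1,1,1,1,1,1,1,1,1,1,1,1,1).

Computing H_k = (kernel of ∂_k) / (image of ∂_{k+1}):

  H_1: rank ker ∂_1 − rank ∂_2 = (21 − 6) − 13 = 2, and the invariant factors of ∂_2 are all 1, so H_1 ≅ Z^2.

(K is a triangulation of the torus T^2.)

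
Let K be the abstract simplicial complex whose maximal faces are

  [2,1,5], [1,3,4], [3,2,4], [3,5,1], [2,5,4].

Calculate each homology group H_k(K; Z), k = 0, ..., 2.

H_0 = Z,  H_1 = Z,  H_2 = 0.

Fix the vertex order 1 < 2 < 3 < 4 < 5 and write every simplex with vertices in increasing order. Then dim K = 2 and the simplices of K are:

  0-simplices (5): [1], [2], [3], [4], [5]
  1-simplices (10): [1,2], [1,3], [1,4], [1,5], [2,3], [2,4], [2,5], [3,4], [3,5], [4,5]
  2-simplices (5): [1,2,5], [1,3,4], [1,3,5], [2,3,4], [2,4,5]

giving chain groups C_0 ≅ Z^5, C_1 ≅ Z^10, C_2 ≅ Z^5.

The boundary map ∂_1: C_1 → C_0 sends each edge [p,q] (with p < q) to q − p. For instance
  ∂[1,5] = [5] − [1].
The resulting 5×10 matrix has rank 4, and its Smith normal form has invariant factors (1,1,1,1).

Boundary ∂_2: C_2 → C_1 acts by ∂[p,q,r] = [q,r] − [p,r] + [p,q]. For instance
  ∂[2,3,4] = [3,4] − [2,4] + [2,3],
  ∂[1,3,4] = [3,4] − [1,4] + [1,3].
The resulting 10×5 matrix has rank 5, and its Smith normal form has invariant factors (1,1,1,1,1).

From H_k ≅ ker(∂_k) / im(∂_{k+1}) we obtain:

  H_0: rank C_0 − rank ∂_1 = 5 − 4 = 1, and the invariant factors of ∂_1 are all 1, so H_0 ≅ Z.
  H_1: rank ker ∂_1 − rank ∂_2 = (10 − 4) − 5 = 1, and the invariant factors of ∂_2 are all 1, so H_1 ≅ Z.
  H_2: rank ker ∂_2 − rank ∂_3 = (5 − 5) − 0 = 0, and there is no ∂_3, so H_2 ≅ 0.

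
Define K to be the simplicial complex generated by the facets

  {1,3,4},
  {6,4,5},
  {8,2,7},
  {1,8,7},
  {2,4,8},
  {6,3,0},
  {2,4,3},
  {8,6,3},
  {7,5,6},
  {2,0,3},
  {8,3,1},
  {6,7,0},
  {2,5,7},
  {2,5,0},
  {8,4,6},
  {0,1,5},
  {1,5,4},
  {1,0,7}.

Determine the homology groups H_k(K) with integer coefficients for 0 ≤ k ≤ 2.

H_0 = Z,  H_1 = Z ⊕ Z/2,  H_2 = 0.

K has 9 vertices, 27 edges, 18 triangles.
rank ∂_0 = 0, rank ∂_1 = 8 ⇒ b_0 = 9 − 0 − 8 = 1; all invariant factors of ∂_1 are 1 so no torsion. So H_0 = Z.
rank ∂_1 = 8, rank ∂_2 = 18 ⇒ b_1 = 27 − 8 − 18 = 1; ∂_2 has invariant factor(s) [2] giving torsion. So H_1 = Z ⊕ Z/2.
rank ∂_2 = 18, rank ∂_3 = 0 ⇒ b_2 = 18 − 18 − 0 = 0. So H_2 = 0.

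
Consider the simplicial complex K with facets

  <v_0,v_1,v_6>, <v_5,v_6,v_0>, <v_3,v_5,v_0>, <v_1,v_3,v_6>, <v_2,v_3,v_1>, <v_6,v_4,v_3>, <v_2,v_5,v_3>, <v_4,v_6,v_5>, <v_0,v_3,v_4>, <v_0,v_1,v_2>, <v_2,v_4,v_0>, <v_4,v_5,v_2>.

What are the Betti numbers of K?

Order the vertices as v_0 < v_1 < v_2 < v_3 < v_4 < v_5 < v_6. Listing each simplex with vertices in this order, K has dimension 2 with simplices:

  0-simplices (7): [v_0], [v_1], [v_2], [v_3], [v_4], [v_5], [v_6]
  1-simplices (18): (18 of them)
  2-simplices (12): (12 of them)

so the chain groups are C_0 ≅ Z^7, C_1 ≅ Z^18, C_2 ≅ Z^12.

∂_1: C_1 → C_0 sends each edge [p,q] (with p < q) to q − p. For instance
  ∂[v_5,v_6] = [v_6] − [v_5].
The 7×18 boundary matrix has rank 6 and Smith normal form diag(1,1,1,1,1,1).

The boundary map ∂_2: C_2 → C_1 maps a triangle to the signed sum of its edges. For instance
  ∂[v_4,v_5,v_6] = [v_5,v_6] − [v_4,v_6] + [v_4,v_5],
  ∂[v_2,v_4,v_5] = [v_4,v_5] − [v_2,v_5] + [v_2,v_4].
As a 18×12 matrix over Z this has rank 12, with invariant factors (1,1,1,1,1,1,1,1,1,1,1,2).

From H_k ≅ ker(∂_k) / im(∂_{k+1}) we obtain:

  H_0: rank C_0 − rank ∂_1 = 7 − 6 = 1, and the invariant factors of ∂_1 are all 1, so H_0 = Z.
  H_1: rank ker ∂_1 − rank ∂_2 = (18 − 6) − 12 = 0, and ∂_2 has invariant factor 2 > 1, so H_1 = Z/2Z.
  H_2: rank ker ∂_2 − rank ∂_3 = (12 − 12) − 0 = 0, and there is no ∂_3, so H_2 = 0.

As a check, the Euler characteristic is 7 − 18 + 12 = 1, which agrees with 1 − 0 + 0 = 1.

Hence the Betti numbers are b_0 = 1, b_1 = 0, b_2 = 0.

b_0 = 1, b_1 = 0, b_2 = 0.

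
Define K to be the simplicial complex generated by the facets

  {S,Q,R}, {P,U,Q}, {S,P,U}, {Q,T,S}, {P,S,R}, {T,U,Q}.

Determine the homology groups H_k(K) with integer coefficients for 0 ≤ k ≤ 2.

We work with the vertex ordering P < Q < R < S < T < U. The simplices of K, each written with vertices in increasing order, are:

  0-simplices (6): P, Q, R, S, T, U
  1-simplices (12): PQ, PR, PS, PU, QR, QS, QT, QU, RS, ST, SU, TU
  2-simplices (6): PQU, PRS, PSU, QRS, QST, QTU

Hence C_0 ≅ Z^6, C_1 ≅ Z^12, C_2 ≅ Z^6.

Boundary ∂_1: C_1 → C_0 is given by ∂[p,q] = [q] − [p].
The resulting 6×12 matrix has rank 5, and its Smith normal form has invariant factors (1,1,1,1,1).

The boundary map ∂_2: C_2 → C_1 maps a triangle to the signed sum of its edges. For instance
  ∂PRS = RS − PS + PR,
  ∂PSU = SU − PU + PS.
As a 12×6 matrix over Z this has rank 6, with invariant factors (1,1,1,1,1,1).

Now H_k = ker ∂_k / im ∂_{k+1}, so:

  H_0: rank C_0 − rank ∂_1 = 6 − 5 = 1, and the invariant factors of ∂_1 are all 1, so H_0 = Z.
  H_1: rank ker ∂_1 − rank ∂_2 = (12 − 5) − 6 = 1, and the invariant factors of ∂_2 are all 1, so H_1 = Z.
  H_2: rank ker ∂_2 − rank ∂_3 = (6 − 6) − 0 = 0, and there is no ∂_3, so H_2 = 0.

As a check, the Euler characteristic is 6 − 12 + 6 = 0, which agrees with 1 − 1 + 0 = 0.
(K is a triangulation of the cylinder S^1 x I.)

H_0 = Z,  H_1 = Z,  H_2 = 0.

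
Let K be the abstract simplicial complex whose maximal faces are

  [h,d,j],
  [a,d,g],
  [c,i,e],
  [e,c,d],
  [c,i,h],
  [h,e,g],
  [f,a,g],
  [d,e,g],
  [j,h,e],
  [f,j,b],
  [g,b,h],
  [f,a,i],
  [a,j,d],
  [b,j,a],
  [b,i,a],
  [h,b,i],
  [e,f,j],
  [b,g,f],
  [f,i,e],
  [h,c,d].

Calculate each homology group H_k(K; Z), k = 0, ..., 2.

K has 10 vertices, 30 edges, 20 triangles.
rank ∂_0 = 0, rank ∂_1 = 9 ⇒ b_0 = 10 − 0 − 9 = 1; all invariant factors of ∂_1 are 1 so no torsion. So H_0 = Z.
rank ∂_1 = 9, rank ∂_2 = 20 ⇒ b_1 = 30 − 9 − 20 = 1; ∂_2 has invariant factor(s) [2] giving torsion. So H_1 = Z ⊕ Z_2.
rank ∂_2 = 20, rank ∂_3 = 0 ⇒ b_2 = 20 − 20 − 0 = 0. So H_2 = 0.

H_0 = Z,  H_1 = Z ⊕ Z_2,  H_2 = 0.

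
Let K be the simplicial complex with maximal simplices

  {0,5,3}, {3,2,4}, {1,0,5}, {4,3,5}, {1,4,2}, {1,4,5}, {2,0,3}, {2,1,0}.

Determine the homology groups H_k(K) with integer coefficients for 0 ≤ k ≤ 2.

H_0 ≅ Z,  H_1 = 0,  H_2 ≅ Z.

Fix the vertex order 0 < 1 < 2 < 3 < 4 < 5 and write every simplex with vertices in increasing order. Then dim K = 2 and the simplices of K are:

  0-simplices (6): [0], [1], [2], [3], [4], [5]
  1-simplices (12): [0,1], [0,2], [0,3], [0,5], [1,2], [1,4], [1,5], [2,3], [2,4], [3,4], [3,5], [4,5]
  2-simplices (8): [0,1,2], [0,1,5], [0,2,3], [0,3,5], [1,2,4], [1,4,5], [2,3,4], [3,4,5]

Hence C_0 ≅ Z^6, C_1 ≅ Z^12, C_2 ≅ Z^8.

The boundary map ∂_1: C_1 → C_0 maps an edge to its endpoints' difference, ∂[p,q] = q − p. For instance
  ∂[2,4] = [4] − [2].
The resulting 6×12 matrix has rank 5, and its Smith normal form has invariant factors (1,1,1,1,1).

∂_2: C_2 → C_1 acts by ∂[p,q,r] = [q,r] − [p,r] + [p,q]. For instance
  ∂[2,3,4] = [3,4] − [2,4] + [2,3],
  ∂[0,3,5] = [3,5] − [0,5] + [0,3].
This gives a 12×8 integer matrix of rank 7; reducing to Smith normal form yields diagonal entries (1,1,1,1,1,1,1).

From H_k ≅ ker(∂_k) / im(∂_{k+1}) we obtain:

  H_0: rank C_0 − rank ∂_1 = 6 − 5 = 1, and the invariant factors of ∂_1 are all 1, so H_0 = Z.
  H_1: rank ker ∂_1 − rank ∂_2 = (12 − 5) − 7 = 0, and the invariant factors of ∂_2 are all 1, so H_1 = 0.
  H_2: rank ker ∂_2 − rank ∂_3 = (8 − 7) − 0 = 1, and there is no ∂_3, so H_2 = Z.

(K is a triangulation of the 2-sphere S^2.)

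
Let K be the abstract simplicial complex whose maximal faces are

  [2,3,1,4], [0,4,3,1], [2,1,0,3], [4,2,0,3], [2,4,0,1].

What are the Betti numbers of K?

K has 5 vertices, 10 edges, 10 triangles, 5 3-simplices.
rank ∂_0 = 0, rank ∂_1 = 4 ⇒ b_0 = 5 − 0 − 4 = 1; all invariant factors of ∂_1 are 1 so no torsion. So H_0 = Z.
rank ∂_1 = 4, rank ∂_2 = 6 ⇒ b_1 = 10 − 4 − 6 = 0; all invariant factors of ∂_2 are 1 so no torsion. So H_1 = 0.
rank ∂_2 = 6, rank ∂_3 = 4 ⇒ b_2 = 10 − 6 − 4 = 0; all invariant factors of ∂_3 are 1 so no torsion. So H_2 = 0.
rank ∂_3 = 4, rank ∂_4 = 0 ⇒ b_3 = 5 − 4 − 0 = 1. So H_3 = Z.

b_0 = 1, b_1 = 0, b_2 = 0, b_3 = 1.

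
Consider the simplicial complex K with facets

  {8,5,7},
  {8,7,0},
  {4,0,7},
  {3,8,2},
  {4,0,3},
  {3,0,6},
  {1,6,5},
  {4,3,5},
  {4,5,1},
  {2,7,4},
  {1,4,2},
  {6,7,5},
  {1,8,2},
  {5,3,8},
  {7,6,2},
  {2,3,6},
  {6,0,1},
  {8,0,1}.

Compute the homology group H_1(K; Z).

We work with the vertex ordering 0 < 1 < 2 < 3 < 4 < 5 < 6 < 7 < 8. The simplices of K, each written with vertices in increasing order, are:

  0-simplices (9): [0], [1], [2], [3], [4], [5], [6], [7], [8]
  1-simplices (27): (27 of them)
  2-simplices (18): [0,1,6], [0,1,8], [0,3,4], [0,3,6], [0,4,7], [0,7,8], [1,2,4], [1,2,8], [1,4,5], [1,5,6], [2,3,6], [2,3,8], [2,4,7], [2,6,7], [3,4,5], [3,5,8], [5,6,7], [5,7,8]

Hence C_0 ≅ Z^9, C_1 ≅ Z^27, C_2 ≅ Z^18.

Boundary ∂_1: C_1 → C_0 is given by ∂[p,q] = [q] − [p].
The resulting 9×27 matrix has rank 8, and its Smith normal form has invariant factors (1,1,1,1,1,1,1,1).

The boundary map ∂_2: C_2 → C_1 maps a triangle to the signed sum of its edges. For instance
  ∂[2,3,6] = [3,6] − [2,6] + [2,3],
  ∂[0,1,6] = [1,6] − [0,6] + [0,1].
The 27×18 boundary matrix has rank 17 and Smith normal form diag(1,1,1,1,1,1,1,1,1,1,1,1,1,1,1,1,1).

Reading off H_k = ker ∂_k / im ∂_{k+1}:

  H_1: rank ker ∂_1 − rank ∂_2 = (27 − 8) − 17 = 2, and the invariant factors of ∂_2 are all 1, so H_1 = Z^2.

H_1 = Z^2.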